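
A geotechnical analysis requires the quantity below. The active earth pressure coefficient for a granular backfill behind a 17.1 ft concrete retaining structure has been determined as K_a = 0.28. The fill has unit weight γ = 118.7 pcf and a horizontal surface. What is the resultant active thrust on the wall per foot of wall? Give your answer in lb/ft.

P = ½ K_a γ H² = 0.5 × 0.28 × 118.7 × 17.1² = 4859 lb/ft.

4860 lb/ft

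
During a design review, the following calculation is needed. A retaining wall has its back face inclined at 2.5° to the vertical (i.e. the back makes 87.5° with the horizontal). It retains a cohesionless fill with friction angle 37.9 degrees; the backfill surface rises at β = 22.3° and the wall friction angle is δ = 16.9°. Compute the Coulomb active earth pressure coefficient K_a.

K_a = sin²(α+φ) / [sin²α · sin(α−δ) · (1 + √{sin(φ+δ)sin(φ−β) / (sin(α−δ)sin(α+β))})²].
With α = 87.5°, φ = 37.9°, δ = 16.9°, β = 22.3°: K_a = 0.3147.

0.315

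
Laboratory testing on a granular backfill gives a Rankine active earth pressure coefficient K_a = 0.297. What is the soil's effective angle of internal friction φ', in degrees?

K_a = tan²(45° − φ/2) ⇒ 45° − φ/2 = arctan(√0.297) = 28.59°.
φ = 2(45° − 28.59°) = 32.82°.

32.8°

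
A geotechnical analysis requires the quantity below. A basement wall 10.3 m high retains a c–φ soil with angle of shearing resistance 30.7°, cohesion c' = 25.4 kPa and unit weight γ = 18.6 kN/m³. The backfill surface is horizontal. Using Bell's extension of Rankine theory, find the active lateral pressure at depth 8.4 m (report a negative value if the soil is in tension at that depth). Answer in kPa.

21.7 kPa

K_a = (1 − sin φ)/(1 + sin φ) = 0.3240.
σ_a = K_a γ z − 2c√K_a = 0.3240×18.6×8.4 − 2×25.4×0.5692 = 21.71 kPa.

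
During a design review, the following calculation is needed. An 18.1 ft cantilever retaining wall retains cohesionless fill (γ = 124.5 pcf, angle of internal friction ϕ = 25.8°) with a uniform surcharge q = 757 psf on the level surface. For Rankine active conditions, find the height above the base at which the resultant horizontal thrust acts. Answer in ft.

K_a = 0.3935.
Triangular part P₁ = ½K_aγH² = 8025 at H/3 = 6.033 ft; rectangular part P₂ = K_a q H = 5392 at H/2 = 9.050 ft.
ȳ = (P₁·6.033 + P₂·9.050)/(P₁+P₂) = 7.246 ft.

7.25 ft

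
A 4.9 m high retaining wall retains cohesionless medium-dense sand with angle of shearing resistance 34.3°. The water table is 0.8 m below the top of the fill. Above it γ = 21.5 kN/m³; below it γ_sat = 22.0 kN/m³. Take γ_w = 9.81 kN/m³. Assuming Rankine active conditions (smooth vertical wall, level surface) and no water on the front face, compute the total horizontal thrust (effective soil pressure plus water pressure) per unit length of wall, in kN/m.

133 kN/m

K_a = tan²(45° − φ/2) = 0.2792.
γ' = 22.0 − 9.81 = 12.19 kN/m³. Depth below WT = 4.1 m.
σ'_h at WT = K_a γ d_w = 4.802 kPa; at base = 4.802 + K_a γ' × 4.1 = 18.75 kPa.
P₁ (0–0.8 m) = ½×4.802×0.8 = 1.921. P₂ (0.8–4.9 m) = ½(4.802+18.75)×4.1 = 48.29.
P_w = ½ γ_w h₂² = 0.5×9.81×4.1² = 82.45. Total = 1.921+48.29+82.45 = 132.7 kN/m.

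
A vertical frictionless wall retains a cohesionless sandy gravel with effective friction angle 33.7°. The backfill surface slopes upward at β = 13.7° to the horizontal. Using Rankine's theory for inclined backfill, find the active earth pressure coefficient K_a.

0.310

K_a = cos β · (cos β − √(cos²β − cos²φ)) / (cos β + √(cos²β − cos²φ)).
cos β = 0.9715, cos φ = 0.8320, √(cos²β − cos²φ) = 0.5018.
K_a = 0.9715 × (0.9715 − 0.5018)/(0.9715 + 0.5018) = 0.3098.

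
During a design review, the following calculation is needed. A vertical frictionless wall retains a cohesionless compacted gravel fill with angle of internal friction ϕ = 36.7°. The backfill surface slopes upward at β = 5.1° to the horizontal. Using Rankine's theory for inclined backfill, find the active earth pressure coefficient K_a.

0.254

K_a = cos β · (cos β − √(cos²β − cos²φ)) / (cos β + √(cos²β − cos²φ)).
cos β = 0.9960, cos φ = 0.8018, √(cos²β − cos²φ) = 0.5910.
K_a = 0.9960 × (0.9960 − 0.5910)/(0.9960 + 0.5910) = 0.2542.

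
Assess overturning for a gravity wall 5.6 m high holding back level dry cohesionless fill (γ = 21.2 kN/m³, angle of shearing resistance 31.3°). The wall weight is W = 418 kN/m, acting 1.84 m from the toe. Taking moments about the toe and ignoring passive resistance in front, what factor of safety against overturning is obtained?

K_a = tan²(45° − 31.3°/2) = 0.3162.
P_a = ½K_aγH² = 0.5×0.3162×21.2×5.6² = 105.1 kN/m, acting at H/3 = 1.867 m above the base.
Overturning moment M_o = P_a × H/3 = 105.1 × 1.867 = 196.2.
Resisting moment M_r = W × 1.84 = 418 × 1.84 = 769.1.
FS_overturning = M_r/M_o = 769.1/196.2 = 3.920.

3.92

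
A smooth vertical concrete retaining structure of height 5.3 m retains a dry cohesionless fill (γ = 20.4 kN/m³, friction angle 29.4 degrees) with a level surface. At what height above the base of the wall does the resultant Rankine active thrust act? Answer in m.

1.77 m

K_a = 0.3415.
The pressure distribution is triangular, so the resultant acts at H/3 above the base = 5.3/3 = 1.767 m.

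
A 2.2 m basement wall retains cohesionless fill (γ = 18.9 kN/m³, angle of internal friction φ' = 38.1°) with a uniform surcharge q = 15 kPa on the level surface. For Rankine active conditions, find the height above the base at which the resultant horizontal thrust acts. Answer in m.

K_a = 0.2368.
Triangular part P₁ = ½K_aγH² = 10.83 at H/3 = 0.7333 m; rectangular part P₂ = K_a q H = 7.815 at H/2 = 1.100 m.
ȳ = (P₁·0.7333 + P₂·1.100)/(P₁+P₂) = 0.8870 m.

0.887 m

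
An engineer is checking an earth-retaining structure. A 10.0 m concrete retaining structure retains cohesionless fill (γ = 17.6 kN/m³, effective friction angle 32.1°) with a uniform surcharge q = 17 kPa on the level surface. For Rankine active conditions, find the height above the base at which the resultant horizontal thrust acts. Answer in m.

K_a = 0.3060.
Triangular part P₁ = ½K_aγH² = 269.3 at H/3 = 3.333 m; rectangular part P₂ = K_a q H = 52.02 at H/2 = 5.000 m.
ȳ = (P₁·3.333 + P₂·5.000)/(P₁+P₂) = 3.603 m.

3.60 m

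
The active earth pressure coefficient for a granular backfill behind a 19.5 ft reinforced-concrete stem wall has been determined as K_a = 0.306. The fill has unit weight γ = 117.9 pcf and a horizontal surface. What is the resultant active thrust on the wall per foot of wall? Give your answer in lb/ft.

6860 lb/ft

P = ½ K_a γ H² = 0.5 × 0.306 × 117.9 × 19.5² = 6859 lb/ft.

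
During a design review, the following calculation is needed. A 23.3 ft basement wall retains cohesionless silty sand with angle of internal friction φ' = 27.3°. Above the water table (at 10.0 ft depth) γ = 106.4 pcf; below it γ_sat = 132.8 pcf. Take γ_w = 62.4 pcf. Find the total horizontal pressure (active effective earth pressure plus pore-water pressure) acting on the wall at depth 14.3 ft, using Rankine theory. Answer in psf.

K_a = (1 − sin φ)/(1 + sin φ) = 0.3711.
γ' = 132.8 − 62.4 = 70.40 pcf.
Effective vertical stress at 14.3 ft: σ'_v = 106.4×10.0 + 70.40×4.30 = 1367 psf.
σ'_h = K_a σ'_v = 0.3711 × 1367 = 507.2 psf; u = γ_w × 4.30 = 268.3 psf.
Total σ_h = 507.2 + 268.3 = 775.6 psf.

776 psf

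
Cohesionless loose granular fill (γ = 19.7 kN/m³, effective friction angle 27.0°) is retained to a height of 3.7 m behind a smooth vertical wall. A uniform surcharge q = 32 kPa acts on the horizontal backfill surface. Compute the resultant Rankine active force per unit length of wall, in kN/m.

95.1 kN/m

K_a = tan²(45° − φ/2) = 0.3755.
Soil triangle: ½ K_a γ H² = 0.5×0.3755×19.7×3.7² = 50.64 kN/m.
Surcharge rectangle: K_a q H = 0.3755×32×3.7 = 44.46 kN/m.
Total = 50.64 + 44.46 = 95.10 kN/m.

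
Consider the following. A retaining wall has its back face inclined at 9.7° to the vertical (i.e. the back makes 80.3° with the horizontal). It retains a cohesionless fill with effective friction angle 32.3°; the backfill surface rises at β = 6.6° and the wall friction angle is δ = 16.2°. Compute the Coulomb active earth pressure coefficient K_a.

0.380

K_a = sin²(α+φ) / [sin²α · sin(α−δ) · (1 + √{sin(φ+δ)sin(φ−β) / (sin(α−δ)sin(α+β))})²].
With α = 80.3°, φ = 32.3°, δ = 16.2°, β = 6.6°: K_a = 0.3803.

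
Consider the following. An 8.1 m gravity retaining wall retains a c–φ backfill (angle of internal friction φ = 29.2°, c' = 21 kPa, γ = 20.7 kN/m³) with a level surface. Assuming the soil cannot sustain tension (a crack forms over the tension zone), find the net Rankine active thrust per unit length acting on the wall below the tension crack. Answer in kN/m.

76.8 kN/m

K_a = 0.3442; √K_a = 0.5867.
Tension-crack depth z_c = 2c/(γ√K_a) = 2×21/(20.7×0.5867) = 3.458 m.
σ_a at base = K_a γ H − 2c√K_a = 0.3442×20.7×8.1 − 2×21×0.5867 = 33.07 kPa.
P_a = ½ × 33.07 × (H − z_c) = 0.5×33.07×4.642 = 76.76 kN/m.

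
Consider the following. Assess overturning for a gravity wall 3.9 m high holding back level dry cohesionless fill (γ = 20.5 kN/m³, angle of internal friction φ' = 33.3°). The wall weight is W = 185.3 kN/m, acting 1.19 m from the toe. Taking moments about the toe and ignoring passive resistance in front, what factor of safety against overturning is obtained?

3.74

K_a = tan²(45° − 33.3°/2) = 0.2911.
P_a = ½K_aγH² = 0.5×0.2911×20.5×3.9² = 45.39 kN/m, acting at H/3 = 1.300 m above the base.
Overturning moment M_o = P_a × H/3 = 45.39 × 1.300 = 59.01.
Resisting moment M_r = W × 1.19 = 185.3 × 1.19 = 220.5.
FS_overturning = M_r/M_o = 220.5/59.01 = 3.737.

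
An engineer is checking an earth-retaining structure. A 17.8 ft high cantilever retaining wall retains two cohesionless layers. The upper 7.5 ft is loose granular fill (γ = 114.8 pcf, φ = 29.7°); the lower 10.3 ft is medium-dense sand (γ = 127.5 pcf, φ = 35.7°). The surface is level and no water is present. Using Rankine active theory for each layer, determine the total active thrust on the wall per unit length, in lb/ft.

5200 lb/ft

K_a1 = tan²(45°−29.7°/2) = 0.3374; K_a2 = tan²(45°−35.7°/2) = 0.2630.
Layer 1: σ at base = K_a1 γ₁ h₁ = 290.5 psf; P₁ = ½×290.5×7.5 = 1089.
Layer 2: σ_v at top = γ₁h₁ = 861.0; σ_h top = K_a2×861.0 = 226.4; σ_h base = K_a2×(861.0+127.5×10.3) = 571.8.
P₂ = ½(226.4+571.8)×10.3 = 4111. Total P_a = 1089+4111 = 5200 lb/ft.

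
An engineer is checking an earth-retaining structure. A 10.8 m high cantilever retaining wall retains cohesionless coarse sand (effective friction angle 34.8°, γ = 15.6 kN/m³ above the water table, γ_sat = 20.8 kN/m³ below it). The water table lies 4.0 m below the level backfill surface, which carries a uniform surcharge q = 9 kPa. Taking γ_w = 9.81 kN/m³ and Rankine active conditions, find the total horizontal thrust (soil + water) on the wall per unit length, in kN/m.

473 kN/m

K_a = tan²(45° − φ/2) = 0.2733.
γ' = 20.8 − 9.81 = 10.99 kN/m³. h₂ = H − d_w = 6.8 m.
σ'_h: at surface K_a·q = 2.460; at WT K_a(q+γd_w) = 19.51; at base K_a(q+γd_w+γ'h₂) = 39.94 kPa.
P₁ = ½(2.460+19.51)×4.0 = 43.95; P₂ = ½(19.51+39.94)×6.8 = 202.1; P_w = ½γ_w h₂² = 226.8.
Total = 43.95+202.1+226.8 = 472.9 kN/m.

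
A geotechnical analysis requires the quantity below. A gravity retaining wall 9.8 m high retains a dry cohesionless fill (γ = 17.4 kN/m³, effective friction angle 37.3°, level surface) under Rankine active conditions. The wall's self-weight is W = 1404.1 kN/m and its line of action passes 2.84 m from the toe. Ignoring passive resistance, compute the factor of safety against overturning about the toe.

K_a = tan²(45° − 37.3°/2) = 0.2453.
P_a = ½K_aγH² = 0.5×0.2453×17.4×9.8² = 205.0 kN/m, acting at H/3 = 3.267 m above the base.
Overturning moment M_o = P_a × H/3 = 205.0 × 3.267 = 669.6.
Resisting moment M_r = W × 2.84 = 1404.1 × 2.84 = 3988.
FS_overturning = M_r/M_o = 3988/669.6 = 5.955.

5.95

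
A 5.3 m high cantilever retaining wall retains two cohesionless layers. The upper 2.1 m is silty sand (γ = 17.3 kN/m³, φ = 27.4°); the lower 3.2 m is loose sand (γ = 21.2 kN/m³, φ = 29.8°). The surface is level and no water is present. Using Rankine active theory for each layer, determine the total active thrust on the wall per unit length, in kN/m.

89.6 kN/m

K_a1 = tan²(45°−27.4°/2) = 0.3697; K_a2 = tan²(45°−29.8°/2) = 0.3360.
Layer 1: σ at base = K_a1 γ₁ h₁ = 13.43 kPa; P₁ = ½×13.43×2.1 = 14.10.
Layer 2: σ_v at top = γ₁h₁ = 36.33; σ_h top = K_a2×36.33 = 12.21; σ_h base = K_a2×(36.33+21.2×3.2) = 35.00.
P₂ = ½(12.21+35.00)×3.2 = 75.54. Total P_a = 14.10+75.54 = 89.64 kN/m.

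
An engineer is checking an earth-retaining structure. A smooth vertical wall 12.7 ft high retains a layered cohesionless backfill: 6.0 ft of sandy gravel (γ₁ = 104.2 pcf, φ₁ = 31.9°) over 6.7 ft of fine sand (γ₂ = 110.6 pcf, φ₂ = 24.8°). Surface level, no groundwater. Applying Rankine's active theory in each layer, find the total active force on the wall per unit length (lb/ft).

3310 lb/ft

K_a1 = tan²(45°−31.9°/2) = 0.3085; K_a2 = tan²(45°−24.8°/2) = 0.4090.
Layer 1: σ at base = K_a1 γ₁ h₁ = 192.9 psf; P₁ = ½×192.9×6.0 = 578.7.
Layer 2: σ_v at top = γ₁h₁ = 625.2; σ_h top = K_a2×625.2 = 255.7; σ_h base = K_a2×(625.2+110.6×6.7) = 558.8.
P₂ = ½(255.7+558.8)×6.7 = 2729. Total P_a = 578.7+2729 = 3307 lb/ft.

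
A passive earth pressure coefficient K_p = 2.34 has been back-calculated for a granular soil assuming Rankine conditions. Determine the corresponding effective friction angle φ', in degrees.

23.7°

K_p = (1+sin φ)/(1−sin φ) ⇒ sin φ = (K_p − 1)/(K_p + 1) = 0.4012.
φ = arcsin(0.4012) = 23.65°.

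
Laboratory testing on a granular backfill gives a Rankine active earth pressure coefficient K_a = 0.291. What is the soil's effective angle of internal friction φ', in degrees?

K_a = tan²(45° − φ/2) ⇒ 45° − φ/2 = arctan(√0.291) = 28.34°.
φ = 2(45° − 28.34°) = 33.31°.

33.3°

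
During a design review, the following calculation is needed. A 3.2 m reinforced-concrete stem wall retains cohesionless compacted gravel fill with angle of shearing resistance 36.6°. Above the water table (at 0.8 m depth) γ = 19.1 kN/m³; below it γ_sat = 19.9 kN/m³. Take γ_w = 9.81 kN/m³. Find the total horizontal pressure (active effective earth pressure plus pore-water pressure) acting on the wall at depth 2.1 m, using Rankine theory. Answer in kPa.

19.9 kPa

K_a = (1 − sin φ)/(1 + sin φ) = 0.2530.
γ' = 19.9 − 9.81 = 10.09 kN/m³.
Effective vertical stress at 2.1 m: σ'_v = 19.1×0.8 + 10.09×1.30 = 28.40 kPa.
σ'_h = K_a σ'_v = 0.2530 × 28.40 = 7.183 kPa; u = γ_w × 1.30 = 12.75 kPa.
Total σ_h = 7.183 + 12.75 = 19.94 kPa.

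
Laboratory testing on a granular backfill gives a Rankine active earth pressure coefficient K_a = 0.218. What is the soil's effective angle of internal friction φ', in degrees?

K_a = tan²(45° − φ/2) ⇒ 45° − φ/2 = arctan(√0.218) = 25.03°.
φ = 2(45° − 25.03°) = 39.94°.

39.9°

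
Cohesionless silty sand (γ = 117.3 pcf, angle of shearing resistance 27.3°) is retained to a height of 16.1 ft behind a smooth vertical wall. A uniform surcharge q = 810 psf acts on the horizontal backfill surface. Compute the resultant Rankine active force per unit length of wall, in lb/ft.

10500 lb/ft

K_a = tan²(45° − φ/2) = 0.3711.
Soil triangle: ½ K_a γ H² = 0.5×0.3711×117.3×16.1² = 5642 lb/ft.
Surcharge rectangle: K_a q H = 0.3711×810×16.1 = 4840 lb/ft.
Total = 5642 + 4840 = 10480 lb/ft.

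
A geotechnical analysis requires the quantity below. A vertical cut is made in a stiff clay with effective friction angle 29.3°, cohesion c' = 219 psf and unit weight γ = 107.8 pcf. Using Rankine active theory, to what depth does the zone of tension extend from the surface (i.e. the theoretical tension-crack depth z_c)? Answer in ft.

6.94 ft

K_a = tan²(45° − 29.3°/2) = 0.3428; √K_a = 0.5855.
The active pressure is zero where K_a γ z = 2c√K_a, so z_c = 2c/(γ√K_a) = 2×219/(107.8×0.5855) = 6.939 ft.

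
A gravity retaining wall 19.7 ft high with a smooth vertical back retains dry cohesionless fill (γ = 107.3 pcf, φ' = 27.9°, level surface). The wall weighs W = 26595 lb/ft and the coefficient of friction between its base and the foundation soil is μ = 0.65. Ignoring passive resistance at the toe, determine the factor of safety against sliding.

2.29

K_a = tan²(45° − 27.9°/2) = 0.3625.
P_a = ½K_aγH² = 0.5×0.3625×107.3×19.7² = 7547 lb/ft, acting at H/3 = 6.567 ft above the base.
FS_sliding = μW / P_a = 0.65×26595 / 7547 = 2.291.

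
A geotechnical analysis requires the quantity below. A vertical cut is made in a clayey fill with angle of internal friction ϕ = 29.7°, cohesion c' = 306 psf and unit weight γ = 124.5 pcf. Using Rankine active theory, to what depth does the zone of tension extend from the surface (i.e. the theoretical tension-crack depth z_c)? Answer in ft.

8.46 ft

K_a = tan²(45° − 29.7°/2) = 0.3374; √K_a = 0.5808.
The active pressure is zero where K_a γ z = 2c√K_a, so z_c = 2c/(γ√K_a) = 2×306/(124.5×0.5808) = 8.463 ft.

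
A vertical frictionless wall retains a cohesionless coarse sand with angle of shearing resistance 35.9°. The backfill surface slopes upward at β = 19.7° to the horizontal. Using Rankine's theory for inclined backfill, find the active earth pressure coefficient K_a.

0.306

K_a = cos β · (cos β − √(cos²β − cos²φ)) / (cos β + √(cos²β − cos²φ)).
cos β = 0.9415, cos φ = 0.8100, √(cos²β − cos²φ) = 0.4798.
K_a = 0.9415 × (0.9415 − 0.4798)/(0.9415 + 0.4798) = 0.3058.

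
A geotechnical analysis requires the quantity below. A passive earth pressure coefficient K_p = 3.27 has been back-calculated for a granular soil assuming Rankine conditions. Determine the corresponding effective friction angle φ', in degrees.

32.1°

K_p = (1+sin φ)/(1−sin φ) ⇒ sin φ = (K_p − 1)/(K_p + 1) = 0.5316.
φ = arcsin(0.5316) = 32.11°.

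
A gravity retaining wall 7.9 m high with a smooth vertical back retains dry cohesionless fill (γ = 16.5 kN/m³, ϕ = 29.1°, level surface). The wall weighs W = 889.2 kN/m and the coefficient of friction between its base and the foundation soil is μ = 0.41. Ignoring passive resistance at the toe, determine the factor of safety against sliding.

K_a = tan²(45° − 29.1°/2) = 0.3456.
P_a = ½K_aγH² = 0.5×0.3456×16.5×7.9² = 177.9 kN/m, acting at H/3 = 2.633 m above the base.
FS_sliding = μW / P_a = 0.41×889.2 / 177.9 = 2.049.

2.05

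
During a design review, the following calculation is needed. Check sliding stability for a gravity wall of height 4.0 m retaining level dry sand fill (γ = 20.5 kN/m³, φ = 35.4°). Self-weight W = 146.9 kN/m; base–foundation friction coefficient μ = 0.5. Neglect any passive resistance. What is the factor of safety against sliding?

K_a = tan²(45° − 35.4°/2) = 0.2664.
P_a = ½K_aγH² = 0.5×0.2664×20.5×4.0² = 43.69 kN/m, acting at H/3 = 1.333 m above the base.
FS_sliding = μW / P_a = 0.5×146.9 / 43.69 = 1.681.

1.68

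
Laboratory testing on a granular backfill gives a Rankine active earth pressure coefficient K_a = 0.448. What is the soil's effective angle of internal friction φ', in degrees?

K_a = tan²(45° − φ/2) ⇒ 45° − φ/2 = arctan(√0.448) = 33.80°.
φ = 2(45° − 33.80°) = 22.41°.

22.4°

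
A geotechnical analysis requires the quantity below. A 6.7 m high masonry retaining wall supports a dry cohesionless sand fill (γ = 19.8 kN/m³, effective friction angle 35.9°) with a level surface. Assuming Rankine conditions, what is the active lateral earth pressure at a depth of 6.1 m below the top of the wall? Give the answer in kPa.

K_a = (1 − sin φ)/(1 + sin φ) = 0.2607.
σ_h = K_a γ z = 0.2607 × 19.8 × 6.1 = 31.49 kPa.

31.5 kPa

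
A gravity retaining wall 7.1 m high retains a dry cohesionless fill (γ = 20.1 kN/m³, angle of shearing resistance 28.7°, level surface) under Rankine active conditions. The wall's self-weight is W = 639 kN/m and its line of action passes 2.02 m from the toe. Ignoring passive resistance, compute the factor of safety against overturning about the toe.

3.07

K_a = tan²(45° − 28.7°/2) = 0.3511.
P_a = ½K_aγH² = 0.5×0.3511×20.1×7.1² = 177.9 kN/m, acting at H/3 = 2.367 m above the base.
Overturning moment M_o = P_a × H/3 = 177.9 × 2.367 = 421.0.
Resisting moment M_r = W × 2.02 = 639 × 2.02 = 1291.
FS_overturning = M_r/M_o = 1291/421.0 = 3.066.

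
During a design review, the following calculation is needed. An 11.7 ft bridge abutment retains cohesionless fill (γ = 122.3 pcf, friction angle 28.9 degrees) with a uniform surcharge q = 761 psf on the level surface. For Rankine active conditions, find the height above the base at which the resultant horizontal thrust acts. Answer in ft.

4.91 ft

K_a = 0.3484.
Triangular part P₁ = ½K_aγH² = 2916 at H/3 = 3.900 ft; rectangular part P₂ = K_a q H = 3102 at H/2 = 5.850 ft.
ȳ = (P₁·3.900 + P₂·5.850)/(P₁+P₂) = 4.905 ft.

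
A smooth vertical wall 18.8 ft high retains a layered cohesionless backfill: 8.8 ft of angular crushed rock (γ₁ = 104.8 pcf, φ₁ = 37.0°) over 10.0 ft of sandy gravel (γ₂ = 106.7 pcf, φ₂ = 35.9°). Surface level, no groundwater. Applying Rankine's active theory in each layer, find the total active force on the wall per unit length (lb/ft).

4800 lb/ft

K_a1 = tan²(45°−37.0°/2) = 0.2486; K_a2 = tan²(45°−35.9°/2) = 0.2607.
Layer 1: σ at base = K_a1 γ₁ h₁ = 229.3 psf; P₁ = ½×229.3×8.8 = 1009.
Layer 2: σ_v at top = γ₁h₁ = 922.2; σ_h top = K_a2×922.2 = 240.5; σ_h base = K_a2×(922.2+106.7×10.0) = 518.7.
P₂ = ½(240.5+518.7)×10.0 = 3796. Total P_a = 1009+3796 = 4804 lb/ft.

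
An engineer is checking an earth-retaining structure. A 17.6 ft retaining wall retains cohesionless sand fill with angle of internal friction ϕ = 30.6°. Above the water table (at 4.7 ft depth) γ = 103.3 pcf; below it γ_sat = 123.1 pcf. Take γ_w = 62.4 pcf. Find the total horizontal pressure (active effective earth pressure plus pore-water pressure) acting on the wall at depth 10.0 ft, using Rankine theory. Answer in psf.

K_a = (1 − sin φ)/(1 + sin φ) = 0.3253.
γ' = 123.1 − 62.4 = 60.70 pcf.
Effective vertical stress at 10.0 ft: σ'_v = 103.3×4.7 + 60.70×5.30 = 807.2 psf.
σ'_h = K_a σ'_v = 0.3253 × 807.2 = 262.6 psf; u = γ_w × 5.30 = 330.7 psf.
Total σ_h = 262.6 + 330.7 = 593.3 psf.

593 psf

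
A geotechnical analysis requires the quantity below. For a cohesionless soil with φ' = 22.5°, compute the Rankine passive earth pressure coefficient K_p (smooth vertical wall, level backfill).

K_p = (1 + sin φ)/(1 − sin φ) = tan²(45° + 22.5°/2) = 2.240.

2.24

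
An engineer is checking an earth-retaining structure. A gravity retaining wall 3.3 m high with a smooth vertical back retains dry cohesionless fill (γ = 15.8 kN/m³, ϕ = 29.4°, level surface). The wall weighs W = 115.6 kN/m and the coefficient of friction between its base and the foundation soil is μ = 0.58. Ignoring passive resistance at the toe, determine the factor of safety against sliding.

2.28

K_a = tan²(45° − 29.4°/2) = 0.3415.
P_a = ½K_aγH² = 0.5×0.3415×15.8×3.3² = 29.38 kN/m, acting at H/3 = 1.100 m above the base.
FS_sliding = μW / P_a = 0.58×115.6 / 29.38 = 2.282.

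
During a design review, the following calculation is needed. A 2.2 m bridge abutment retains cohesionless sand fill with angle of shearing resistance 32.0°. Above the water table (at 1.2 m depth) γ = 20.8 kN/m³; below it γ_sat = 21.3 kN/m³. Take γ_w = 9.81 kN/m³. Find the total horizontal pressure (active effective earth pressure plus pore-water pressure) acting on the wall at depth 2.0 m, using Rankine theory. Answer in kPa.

K_a = (1 − sin φ)/(1 + sin φ) = 0.3073.
γ' = 21.3 − 9.81 = 11.49 kN/m³.
Effective vertical stress at 2.0 m: σ'_v = 20.8×1.2 + 11.49×0.800 = 34.15 kPa.
σ'_h = K_a σ'_v = 0.3073 × 34.15 = 10.49 kPa; u = γ_w × 0.800 = 7.848 kPa.
Total σ_h = 10.49 + 7.848 = 18.34 kPa.

18.3 kPa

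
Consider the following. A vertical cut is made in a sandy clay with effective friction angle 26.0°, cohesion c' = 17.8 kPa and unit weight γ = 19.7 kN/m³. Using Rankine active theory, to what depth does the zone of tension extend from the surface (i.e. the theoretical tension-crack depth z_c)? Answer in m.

2.89 m

K_a = tan²(45° − 26.0°/2) = 0.3905; √K_a = 0.6249.
The active pressure is zero where K_a γ z = 2c√K_a, so z_c = 2c/(γ√K_a) = 2×17.8/(19.7×0.6249) = 2.892 m.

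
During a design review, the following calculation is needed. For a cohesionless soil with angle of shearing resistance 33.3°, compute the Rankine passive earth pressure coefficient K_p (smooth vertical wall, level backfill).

K_p = (1 + sin φ)/(1 − sin φ) = tan²(45° + 33.3°/2) = 3.435.

3.43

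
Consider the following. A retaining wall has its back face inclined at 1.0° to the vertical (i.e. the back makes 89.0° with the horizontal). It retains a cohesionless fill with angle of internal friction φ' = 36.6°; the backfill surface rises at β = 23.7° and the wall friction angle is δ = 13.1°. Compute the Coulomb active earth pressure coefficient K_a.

0.331

K_a = sin²(α+φ) / [sin²α · sin(α−δ) · (1 + √{sin(φ+δ)sin(φ−β) / (sin(α−δ)sin(α+β))})²].
With α = 89.0°, φ = 36.6°, δ = 13.1°, β = 23.7°: K_a = 0.3306.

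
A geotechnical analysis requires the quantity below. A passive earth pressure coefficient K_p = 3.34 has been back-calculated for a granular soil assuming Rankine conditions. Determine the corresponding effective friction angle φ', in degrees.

K_p = (1+sin φ)/(1−sin φ) ⇒ sin φ = (K_p − 1)/(K_p + 1) = 0.5392.
φ = arcsin(0.5392) = 32.63°.

32.6°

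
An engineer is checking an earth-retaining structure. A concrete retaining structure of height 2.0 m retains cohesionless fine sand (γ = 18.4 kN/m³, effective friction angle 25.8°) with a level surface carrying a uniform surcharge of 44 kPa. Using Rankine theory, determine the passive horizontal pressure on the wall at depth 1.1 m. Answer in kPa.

163 kPa

K_p = (1 + sin φ)/(1 − sin φ) = 2.541.
σ_v = γz + q = 18.4 × 1.1 + 44 = 64.24 kPa.
σ_h = K_p σ_v = 2.541 × 64.24 = 163.3 kPa.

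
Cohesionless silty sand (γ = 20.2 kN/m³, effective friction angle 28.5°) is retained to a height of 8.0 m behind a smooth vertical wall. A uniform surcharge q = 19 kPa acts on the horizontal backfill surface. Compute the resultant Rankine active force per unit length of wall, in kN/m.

K_a = tan²(45° − φ/2) = 0.3540.
Soil triangle: ½ K_a γ H² = 0.5×0.3540×20.2×8.0² = 228.8 kN/m.
Surcharge rectangle: K_a q H = 0.3540×19×8.0 = 53.80 kN/m.
Total = 228.8 + 53.80 = 282.6 kN/m.

283 kN/m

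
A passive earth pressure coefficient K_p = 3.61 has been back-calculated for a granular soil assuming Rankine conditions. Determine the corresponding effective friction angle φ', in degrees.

34.5°

K_p = (1+sin φ)/(1−sin φ) ⇒ sin φ = (K_p − 1)/(K_p + 1) = 0.5662.
φ = arcsin(0.5662) = 34.48°.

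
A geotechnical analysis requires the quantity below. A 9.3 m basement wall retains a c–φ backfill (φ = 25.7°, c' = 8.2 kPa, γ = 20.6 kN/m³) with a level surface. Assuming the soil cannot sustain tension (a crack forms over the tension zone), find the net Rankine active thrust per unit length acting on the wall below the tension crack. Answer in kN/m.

K_a = 0.3950; √K_a = 0.6285.
Tension-crack depth z_c = 2c/(γ√K_a) = 2×8.2/(20.6×0.6285) = 1.267 m.
σ_a at base = K_a γ H − 2c√K_a = 0.3950×20.6×9.3 − 2×8.2×0.6285 = 65.37 kPa.
P_a = ½ × 65.37 × (H − z_c) = 0.5×65.37×8.033 = 262.6 kN/m.

263 kN/m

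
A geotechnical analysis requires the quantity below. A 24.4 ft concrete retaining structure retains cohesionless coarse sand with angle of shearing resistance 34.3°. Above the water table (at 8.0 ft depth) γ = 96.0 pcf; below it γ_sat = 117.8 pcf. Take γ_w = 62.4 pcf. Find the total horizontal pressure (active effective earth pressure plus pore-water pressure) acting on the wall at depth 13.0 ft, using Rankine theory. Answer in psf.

604 psf

K_a = (1 − sin φ)/(1 + sin φ) = 0.2792.
γ' = 117.8 − 62.4 = 55.40 pcf.
Effective vertical stress at 13.0 ft: σ'_v = 96.0×8.0 + 55.40×5.00 = 1045 psf.
σ'_h = K_a σ'_v = 0.2792 × 1045 = 291.7 psf; u = γ_w × 5.00 = 312.0 psf.
Total σ_h = 291.7 + 312.0 = 603.7 psf.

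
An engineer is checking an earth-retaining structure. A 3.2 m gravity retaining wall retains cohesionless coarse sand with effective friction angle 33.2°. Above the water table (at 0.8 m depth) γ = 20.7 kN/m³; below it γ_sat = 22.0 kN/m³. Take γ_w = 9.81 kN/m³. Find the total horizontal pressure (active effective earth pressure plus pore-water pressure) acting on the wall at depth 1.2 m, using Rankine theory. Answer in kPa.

10.2 kPa

K_a = (1 − sin φ)/(1 + sin φ) = 0.2924.
γ' = 22.0 − 9.81 = 12.19 kN/m³.
Effective vertical stress at 1.2 m: σ'_v = 20.7×0.8 + 12.19×0.400 = 21.44 kPa.
σ'_h = K_a σ'_v = 0.2924 × 21.44 = 6.267 kPa; u = γ_w × 0.400 = 3.924 kPa.
Total σ_h = 6.267 + 3.924 = 10.19 kPa.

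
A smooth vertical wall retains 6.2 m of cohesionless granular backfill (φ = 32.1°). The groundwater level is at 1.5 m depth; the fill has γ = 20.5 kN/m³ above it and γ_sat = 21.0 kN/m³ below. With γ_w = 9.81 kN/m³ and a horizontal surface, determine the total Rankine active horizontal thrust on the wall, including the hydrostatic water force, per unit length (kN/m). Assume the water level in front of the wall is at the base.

197 kN/m

K_a = tan²(45° − φ/2) = 0.3060.
γ' = 21.0 − 9.81 = 11.19 kN/m³. Depth below WT = 4.7 m.
σ'_h at WT = K_a γ d_w = 9.409 kPa; at base = 9.409 + K_a γ' × 4.7 = 25.50 kPa.
P₁ (0–1.5 m) = ½×9.409×1.5 = 7.057. P₂ (1.5–6.2 m) = ½(9.409+25.50)×4.7 = 82.04.
P_w = ½ γ_w h₂² = 0.5×9.81×4.7² = 108.4. Total = 7.057+82.04+108.4 = 197.5 kN/m.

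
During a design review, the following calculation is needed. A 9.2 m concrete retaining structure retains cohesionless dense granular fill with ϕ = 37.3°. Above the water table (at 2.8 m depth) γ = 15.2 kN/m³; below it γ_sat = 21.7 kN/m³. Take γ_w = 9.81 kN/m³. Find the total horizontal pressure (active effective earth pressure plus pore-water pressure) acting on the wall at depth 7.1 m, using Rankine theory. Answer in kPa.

65.2 kPa

K_a = (1 − sin φ)/(1 + sin φ) = 0.2453.
γ' = 21.7 − 9.81 = 11.89 kN/m³.
Effective vertical stress at 7.1 m: σ'_v = 15.2×2.8 + 11.89×4.30 = 93.69 kPa.
σ'_h = K_a σ'_v = 0.2453 × 93.69 = 22.99 kPa; u = γ_w × 4.30 = 42.18 kPa.
Total σ_h = 22.99 + 42.18 = 65.17 kPa.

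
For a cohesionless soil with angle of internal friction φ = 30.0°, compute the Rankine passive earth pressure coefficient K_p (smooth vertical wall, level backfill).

3.00

K_p = (1 + sin φ)/(1 − sin φ) = tan²(45° + 30.0°/2) = 3.000.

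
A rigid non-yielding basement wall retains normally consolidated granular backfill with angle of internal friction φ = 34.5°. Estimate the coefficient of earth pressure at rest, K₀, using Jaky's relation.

0.434

K₀ = 1 − sin φ' = 1 − sin 34.5° = 0.4336.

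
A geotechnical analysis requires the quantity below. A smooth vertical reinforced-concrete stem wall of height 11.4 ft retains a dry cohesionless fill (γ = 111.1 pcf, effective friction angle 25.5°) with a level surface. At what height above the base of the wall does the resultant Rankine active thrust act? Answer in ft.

K_a = 0.3981.
The pressure distribution is triangular, so the resultant acts at H/3 above the base = 11.4/3 = 3.800 ft.

3.80 ft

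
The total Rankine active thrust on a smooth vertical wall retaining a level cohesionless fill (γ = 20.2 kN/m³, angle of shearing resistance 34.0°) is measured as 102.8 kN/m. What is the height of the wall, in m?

K_a = 0.2827. P_a = ½ K_a γ H² ⇒ H = √(2P_a/(K_a γ)).
H = √(2×102.8/(0.2827×20.2)) = 6.000 m.

6.00 m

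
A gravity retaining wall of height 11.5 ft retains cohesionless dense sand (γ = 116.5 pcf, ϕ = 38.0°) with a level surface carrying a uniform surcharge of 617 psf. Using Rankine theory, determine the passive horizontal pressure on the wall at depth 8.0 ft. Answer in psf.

6510 psf

K_p = (1 + sin φ)/(1 − sin φ) = 4.204.
σ_v = γz + q = 116.5 × 8.0 + 617 = 1549 psf.
σ_h = K_p σ_v = 4.204 × 1549 = 6512 psf.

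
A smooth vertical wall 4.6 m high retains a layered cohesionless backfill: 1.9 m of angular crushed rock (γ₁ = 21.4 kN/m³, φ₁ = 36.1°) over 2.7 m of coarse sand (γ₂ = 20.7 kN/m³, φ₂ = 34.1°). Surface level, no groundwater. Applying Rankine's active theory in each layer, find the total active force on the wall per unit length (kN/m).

62.1 kN/m

K_a1 = tan²(45°−36.1°/2) = 0.2585; K_a2 = tan²(45°−34.1°/2) = 0.2815.
Layer 1: σ at base = K_a1 γ₁ h₁ = 10.51 kPa; P₁ = ½×10.51×1.9 = 9.985.
Layer 2: σ_v at top = γ₁h₁ = 40.66; σ_h top = K_a2×40.66 = 11.45; σ_h base = K_a2×(40.66+20.7×2.7) = 27.18.
P₂ = ½(11.45+27.18)×2.7 = 52.15. Total P_a = 9.985+52.15 = 62.13 kN/m.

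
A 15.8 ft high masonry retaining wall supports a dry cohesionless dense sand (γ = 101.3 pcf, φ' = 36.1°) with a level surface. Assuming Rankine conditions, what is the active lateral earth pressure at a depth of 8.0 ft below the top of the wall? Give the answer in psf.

K_a = (1 − sin φ)/(1 + sin φ) = 0.2585.
σ_h = K_a γ z = 0.2585 × 101.3 × 8.0 = 209.5 psf.

209 psf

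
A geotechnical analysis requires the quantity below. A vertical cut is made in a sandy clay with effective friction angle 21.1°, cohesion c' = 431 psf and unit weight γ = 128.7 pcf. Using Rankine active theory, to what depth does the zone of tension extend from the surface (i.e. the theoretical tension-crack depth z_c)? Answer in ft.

9.76 ft

K_a = tan²(45° − 21.1°/2) = 0.4706; √K_a = 0.6860.
The active pressure is zero where K_a γ z = 2c√K_a, so z_c = 2c/(γ√K_a) = 2×431/(128.7×0.6860) = 9.764 ft.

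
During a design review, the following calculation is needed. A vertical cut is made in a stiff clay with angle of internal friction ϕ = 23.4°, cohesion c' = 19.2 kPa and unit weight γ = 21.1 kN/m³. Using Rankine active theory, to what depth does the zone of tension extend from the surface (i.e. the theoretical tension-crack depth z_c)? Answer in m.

K_a = tan²(45° − 23.4°/2) = 0.4315; √K_a = 0.6569.
The active pressure is zero where K_a γ z = 2c√K_a, so z_c = 2c/(γ√K_a) = 2×19.2/(21.1×0.6569) = 2.771 m.

2.77 m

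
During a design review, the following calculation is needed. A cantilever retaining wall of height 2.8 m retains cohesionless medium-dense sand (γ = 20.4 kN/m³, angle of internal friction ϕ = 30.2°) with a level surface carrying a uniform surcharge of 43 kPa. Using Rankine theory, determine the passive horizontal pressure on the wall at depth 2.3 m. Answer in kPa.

K_p = (1 + sin φ)/(1 − sin φ) = 3.024.
σ_v = γz + q = 20.4 × 2.3 + 43 = 89.92 kPa.
σ_h = K_p σ_v = 3.024 × 89.92 = 271.9 kPa.

272 kPa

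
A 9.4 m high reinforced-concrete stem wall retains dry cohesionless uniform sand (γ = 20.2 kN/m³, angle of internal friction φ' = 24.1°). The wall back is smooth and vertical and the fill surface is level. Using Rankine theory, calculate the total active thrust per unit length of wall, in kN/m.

375 kN/m

K_a = tan²(45° − φ/2) = 0.4201.
P_a = ½ K_a γ H² = 0.5 × 0.4201 × 20.2 × 9.4² = 374.9 kN/m.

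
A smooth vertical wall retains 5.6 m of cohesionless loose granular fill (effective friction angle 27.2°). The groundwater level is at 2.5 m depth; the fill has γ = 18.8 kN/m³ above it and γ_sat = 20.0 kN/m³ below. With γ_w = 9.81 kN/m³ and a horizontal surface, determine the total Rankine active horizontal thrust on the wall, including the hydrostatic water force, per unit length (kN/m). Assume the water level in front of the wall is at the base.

142 kN/m

K_a = tan²(45° − φ/2) = 0.3726.
γ' = 20.0 − 9.81 = 10.19 kN/m³. Depth below WT = 3.1 m.
σ'_h at WT = K_a γ d_w = 17.51 kPa; at base = 17.51 + K_a γ' × 3.1 = 29.28 kPa.
P₁ (0–2.5 m) = ½×17.51×2.5 = 21.89. P₂ (2.5–5.6 m) = ½(17.51+29.28)×3.1 = 72.53.
P_w = ½ γ_w h₂² = 0.5×9.81×3.1² = 47.14. Total = 21.89+72.53+47.14 = 141.6 kN/m.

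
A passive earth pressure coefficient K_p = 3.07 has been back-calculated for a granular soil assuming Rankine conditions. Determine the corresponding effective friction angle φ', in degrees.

K_p = (1+sin φ)/(1−sin φ) ⇒ sin φ = (K_p − 1)/(K_p + 1) = 0.5086.
φ = arcsin(0.5086) = 30.57°.

30.6°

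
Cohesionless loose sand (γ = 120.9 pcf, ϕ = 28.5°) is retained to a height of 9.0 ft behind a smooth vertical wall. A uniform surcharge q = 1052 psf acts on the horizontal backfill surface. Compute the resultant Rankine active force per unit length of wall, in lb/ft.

K_a = tan²(45° − φ/2) = 0.3540.
Soil triangle: ½ K_a γ H² = 0.5×0.3540×120.9×9.0² = 1733 lb/ft.
Surcharge rectangle: K_a q H = 0.3540×1052×9.0 = 3351 lb/ft.
Total = 1733 + 3351 = 5084 lb/ft.

5080 lb/ft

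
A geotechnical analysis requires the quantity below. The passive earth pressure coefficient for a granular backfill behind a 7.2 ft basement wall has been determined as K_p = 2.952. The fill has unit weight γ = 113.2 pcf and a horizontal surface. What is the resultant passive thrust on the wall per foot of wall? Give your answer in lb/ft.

P = ½ K_p γ H² = 0.5 × 2.952 × 113.2 × 7.2² = 8662 lb/ft.

8660 lb/ft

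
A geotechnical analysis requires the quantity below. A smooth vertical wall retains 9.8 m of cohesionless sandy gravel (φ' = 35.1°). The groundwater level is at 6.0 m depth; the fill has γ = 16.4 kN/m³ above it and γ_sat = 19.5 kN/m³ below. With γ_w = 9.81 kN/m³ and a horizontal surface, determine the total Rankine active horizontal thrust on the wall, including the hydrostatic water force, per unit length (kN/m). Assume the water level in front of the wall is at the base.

270 kN/m

K_a = tan²(45° − φ/2) = 0.2698.
γ' = 19.5 − 9.81 = 9.690 kN/m³. Depth below WT = 3.8 m.
σ'_h at WT = K_a γ d_w = 26.55 kPa; at base = 26.55 + K_a γ' × 3.8 = 36.49 kPa.
P₁ (0–6.0 m) = ½×26.55×6.0 = 79.66. P₂ (6.0–9.8 m) = ½(26.55+36.49)×3.8 = 119.8.
P_w = ½ γ_w h₂² = 0.5×9.81×3.8² = 70.83. Total = 79.66+119.8+70.83 = 270.3 kN/m.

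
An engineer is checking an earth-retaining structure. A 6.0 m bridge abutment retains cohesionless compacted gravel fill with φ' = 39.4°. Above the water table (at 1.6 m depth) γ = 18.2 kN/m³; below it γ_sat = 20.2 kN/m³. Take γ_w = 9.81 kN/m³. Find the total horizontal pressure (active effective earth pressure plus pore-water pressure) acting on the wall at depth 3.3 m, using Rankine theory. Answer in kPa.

K_a = (1 − sin φ)/(1 + sin φ) = 0.2234.
γ' = 20.2 − 9.81 = 10.39 kN/m³.
Effective vertical stress at 3.3 m: σ'_v = 18.2×1.6 + 10.39×1.70 = 46.78 kPa.
σ'_h = K_a σ'_v = 0.2234 × 46.78 = 10.45 kPa; u = γ_w × 1.70 = 16.68 kPa.
Total σ_h = 10.45 + 16.68 = 27.13 kPa.

27.1 kPa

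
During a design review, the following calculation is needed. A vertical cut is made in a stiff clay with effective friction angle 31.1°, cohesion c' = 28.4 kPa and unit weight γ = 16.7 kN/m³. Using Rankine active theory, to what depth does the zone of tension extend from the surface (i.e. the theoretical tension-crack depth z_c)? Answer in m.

K_a = tan²(45° − 31.1°/2) = 0.3188; √K_a = 0.5646.
The active pressure is zero where K_a γ z = 2c√K_a, so z_c = 2c/(γ√K_a) = 2×28.4/(16.7×0.5646) = 6.024 m.

6.02 m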